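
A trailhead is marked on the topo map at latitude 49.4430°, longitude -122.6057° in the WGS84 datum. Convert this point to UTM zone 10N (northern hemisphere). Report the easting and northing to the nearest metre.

E 528583 m, N 5476779 m

Zone 10 central meridian λ₀ = 6×10 − 183 = -123°; Δλ = +0.3943°.
Transverse Mercator on WGS84 with k₀ = 0.9996 gives E = 528583.422 m, N = 5476778.613 m.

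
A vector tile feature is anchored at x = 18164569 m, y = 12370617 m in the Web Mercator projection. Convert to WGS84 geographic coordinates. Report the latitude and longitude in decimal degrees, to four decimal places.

lat 73.6372°, lon 163.1751°

R = 6378137 m. λ = x/R = 163.17509962°.
φ = 2·arctan(exp(y/R)) − 90° = 2·arctan(6.95551) − 90° = 73.63719892°.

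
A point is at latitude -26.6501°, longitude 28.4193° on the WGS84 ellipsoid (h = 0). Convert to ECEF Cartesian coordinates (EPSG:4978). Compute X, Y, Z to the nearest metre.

WGS84: a = 6378137 m, e² = 0.006694380; N(φ) = a/√(1−e²sin²φ) = 6382436.491 m.
X = (N+h)·cosφ·cosλ = 5016936.900 m; Y = (N+h)·cosφ·sinλ = 2714832.072 m; Z = (N(1−e²)+h)·sinφ = -2843618.446 m.

X 5016937 m, Y 2714832 m, Z -2843618 m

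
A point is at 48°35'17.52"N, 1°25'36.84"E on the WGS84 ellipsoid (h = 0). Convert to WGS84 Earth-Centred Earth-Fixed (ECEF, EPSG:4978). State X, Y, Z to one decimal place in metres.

WGS84: a = 6378137 m, e² = 0.006694380; N(φ) = a/√(1−e²sin²φ) = 6390178.932 m.
X = (N+h)·cosφ·cosλ = 4225577.523 m; Y = (N+h)·cosφ·sinλ = 105255.980 m; Z = (N(1−e²)+h)·sinφ = 4760390.894 m.

X 4225577.5 m, Y 105256.0 m, Z 4760390.9 m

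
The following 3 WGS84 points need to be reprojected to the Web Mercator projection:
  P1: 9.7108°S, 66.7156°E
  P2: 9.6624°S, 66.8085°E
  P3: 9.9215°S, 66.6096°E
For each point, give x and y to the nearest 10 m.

Web Mercator: x = R·λ, y = R·ln tan(π/4+φ/2), R = 6378137 m.
P1 (-9.7108°, 66.7156°) → (7426746.620, -1086214.140) m.
P2 (-9.6624°, 66.8085°) → (7437088.201, -1080748.350) m.
P3 (-9.9215°, 66.6096°) → (7414946.754, -1110017.657) m.

P1: x 7426750 m, y -1086210 m; P2: x 7437090 m, y -1080750 m; P3: x 7414950 m, y -1110020 m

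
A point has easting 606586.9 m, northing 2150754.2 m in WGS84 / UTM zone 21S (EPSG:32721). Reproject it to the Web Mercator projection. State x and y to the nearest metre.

x -6023052 m, y -11308825 m

Unproject from UTM 21S (λ₀ = -57°) → φ = -70.72479964°, λ = -54.10600044°.
Web Mercator (R = 6378137 m): x = -6023052.418 m, y = -11308824.519 m.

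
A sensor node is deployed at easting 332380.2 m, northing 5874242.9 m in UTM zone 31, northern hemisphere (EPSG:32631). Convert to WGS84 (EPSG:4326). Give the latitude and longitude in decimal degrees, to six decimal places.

Zone 31N: λ₀ = 3°, k₀ = 0.9996, false easting 500000 m.
Meridian distance M = (N − FN)/k₀ = 5876593.5 m.
Inverse transverse Mercator on WGS84 gives φ = 52.99149966°, λ = 0.50259959°.

lat 52.991500°, lon 0.502600°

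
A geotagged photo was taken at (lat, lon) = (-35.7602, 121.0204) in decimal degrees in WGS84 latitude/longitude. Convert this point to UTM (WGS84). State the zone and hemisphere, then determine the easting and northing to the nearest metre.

Zone 51S: E 321033 m, N 6040841 m

Longitude 121.0204° lies in the 6° band [120°, 126°), giving zone 51; latitude is south of the equator, so 51S.
Zone 51 central meridian λ₀ = 6×51 − 183 = 123°; Δλ = -1.9796°.
Transverse Mercator on WGS84 with k₀ = 0.9996 gives E = 321033.395 m, N = 6040841.150 m.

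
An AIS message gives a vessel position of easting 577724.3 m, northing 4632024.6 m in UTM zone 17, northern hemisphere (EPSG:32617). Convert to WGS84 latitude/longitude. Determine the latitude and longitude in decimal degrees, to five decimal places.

Zone 17N: λ₀ = -81°, k₀ = 0.9996, false easting 500000 m.
Meridian distance M = (N − FN)/k₀ = 4633878.2 m.
Inverse transverse Mercator on WGS84 gives φ = 41.83630015°, λ = -80.06390052°.

lat 41.83630°, lon -80.06390°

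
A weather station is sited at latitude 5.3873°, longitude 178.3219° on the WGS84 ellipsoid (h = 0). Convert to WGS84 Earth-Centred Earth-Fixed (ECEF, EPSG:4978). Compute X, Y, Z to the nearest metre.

X -6347427 m, Y 185959 m, Z 594837 m

WGS84: a = 6378137 m, e² = 0.006694380; N(φ) = a/√(1−e²sin²φ) = 6378325.196 m.
X = (N+h)·cosφ·cosλ = -6347427.445 m; Y = (N+h)·cosφ·sinλ = 185958.980 m; Z = (N(1−e²)+h)·sinφ = 594836.985 m.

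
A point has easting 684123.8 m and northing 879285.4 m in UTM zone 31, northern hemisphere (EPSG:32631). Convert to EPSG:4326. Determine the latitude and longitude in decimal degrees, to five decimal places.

lat 7.95130°, lon 4.67040°

Zone 31N: λ₀ = 3°, k₀ = 0.9996, false easting 500000 m.
Meridian distance M = (N − FN)/k₀ = 879637.3 m.
Inverse transverse Mercator on WGS84 gives φ = 7.95130042°, λ = 4.67040040°.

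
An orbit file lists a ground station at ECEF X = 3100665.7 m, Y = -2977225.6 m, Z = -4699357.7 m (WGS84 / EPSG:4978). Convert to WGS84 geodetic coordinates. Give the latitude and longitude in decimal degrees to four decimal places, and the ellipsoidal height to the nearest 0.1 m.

λ = atan2(Y, X) = -43.83650033°; p = √(X²+Y²) = 4298604.4 m.
Bowring's method on WGS84 (a = 6378137 m, b = 6356752.314 m) gives φ = -47.74170021°, h = 2360.024 m.

lat -47.7417°, lon -43.8365°, h 2360.0 m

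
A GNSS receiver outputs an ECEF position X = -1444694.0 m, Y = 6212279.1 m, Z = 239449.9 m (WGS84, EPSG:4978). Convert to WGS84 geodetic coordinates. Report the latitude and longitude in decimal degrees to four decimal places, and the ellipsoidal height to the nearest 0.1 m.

λ = atan2(Y, X) = 103.09169996°; p = √(X²+Y²) = 6378052.4 m.
Bowring's method on WGS84 (a = 6378137 m, b = 6356752.314 m) gives φ = 2.16450011°, h = 4438.873 m.

lat 2.1645°, lon 103.0917°, h 4438.9 m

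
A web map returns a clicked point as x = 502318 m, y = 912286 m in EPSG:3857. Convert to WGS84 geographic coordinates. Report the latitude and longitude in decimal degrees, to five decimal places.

lat 8.16740°, lon 4.51240°

R = 6378137 m. λ = x/R = 4.51239937°.
φ = 2·arctan(exp(y/R)) − 90° = 2·arctan(1.15377) − 90° = 8.16740302°.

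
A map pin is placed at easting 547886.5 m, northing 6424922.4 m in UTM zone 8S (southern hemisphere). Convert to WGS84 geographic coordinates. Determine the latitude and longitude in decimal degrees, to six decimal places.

Zone 8S: λ₀ = -135°, k₀ = 0.9996, false easting 500000 m, false northing 10000000 m.
Meridian distance M = (N − FN)/k₀ = -3576508.2 m.
Inverse transverse Mercator on WGS84 gives φ = -32.31150001°, λ = -134.49130051°.

lat -32.311500°, lon -134.491301°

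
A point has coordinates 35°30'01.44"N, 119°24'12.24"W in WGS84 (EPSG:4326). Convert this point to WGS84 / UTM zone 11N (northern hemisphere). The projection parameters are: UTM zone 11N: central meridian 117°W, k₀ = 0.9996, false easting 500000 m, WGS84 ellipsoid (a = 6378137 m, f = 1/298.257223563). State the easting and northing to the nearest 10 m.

E 282010 m, N 3931190 m

Zone 11 central meridian λ₀ = 6×11 − 183 = -117°; Δλ = -2.4034°.
Transverse Mercator on WGS84 with k₀ = 0.9996 gives E = 282008.295 m, N = 3931193.776 m.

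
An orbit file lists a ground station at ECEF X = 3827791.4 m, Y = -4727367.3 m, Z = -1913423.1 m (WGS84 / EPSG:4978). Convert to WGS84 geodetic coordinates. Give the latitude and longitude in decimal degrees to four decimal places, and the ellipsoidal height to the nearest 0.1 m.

lat -17.5722°, lon -51.0026°, h 409.0 m

λ = atan2(Y, X) = -51.00259984°; p = √(X²+Y²) = 6082761.6 m.
Bowring's method on WGS84 (a = 6378137 m, b = 6356752.314 m) gives φ = -17.57219995°, h = 409.035 m.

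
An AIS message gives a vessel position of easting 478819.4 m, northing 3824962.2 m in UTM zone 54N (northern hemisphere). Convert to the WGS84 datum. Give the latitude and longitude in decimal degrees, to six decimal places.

Zone 54N: λ₀ = 141°, k₀ = 0.9996, false easting 500000 m.
Meridian distance M = (N − FN)/k₀ = 3826492.8 m.
Inverse transverse Mercator on WGS84 gives φ = 34.56619976°, λ = 140.76910022°.

lat 34.566200°, lon 140.769100°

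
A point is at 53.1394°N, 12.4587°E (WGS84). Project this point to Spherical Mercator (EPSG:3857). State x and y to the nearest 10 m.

x 1386900 m, y 7008820 m

Web Mercator is spherical with R = a = 6378137 m.
x = R·λ = 6378137 × 0.217445336 = 1386896.140 m.
y = R·ln tan(π/4 + φ/2) = 6378137 × 1.098882775 = 7008824.889 m.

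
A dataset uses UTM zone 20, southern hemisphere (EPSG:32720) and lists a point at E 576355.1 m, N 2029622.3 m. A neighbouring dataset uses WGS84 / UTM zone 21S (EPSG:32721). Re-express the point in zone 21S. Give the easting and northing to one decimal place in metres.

UTM 20S → geographic: φ = -71.82120007°, λ = -60.80679932°.
UTM 21S (λ₀ = -57°) forward: E = 367520.815 m, N = 2026827.734 m.

E 367520.8 m, N 2026827.7 m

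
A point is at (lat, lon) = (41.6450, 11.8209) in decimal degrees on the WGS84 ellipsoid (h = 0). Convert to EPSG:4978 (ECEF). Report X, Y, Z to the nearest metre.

WGS84: a = 6378137 m, e² = 0.006694380; N(φ) = a/√(1−e²sin²φ) = 6387585.128 m.
X = (N+h)·cosφ·cosλ = 4672063.214 m; Y = (N+h)·cosφ·sinλ = 977823.619 m; Z = (N(1−e²)+h)·sinφ = 4216220.243 m.

X 4672063 m, Y 977824 m, Z 4216220 m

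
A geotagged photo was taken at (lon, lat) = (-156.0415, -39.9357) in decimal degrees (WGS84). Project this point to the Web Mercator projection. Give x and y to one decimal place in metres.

Web Mercator is spherical with R = a = 6378137 m.
x = R·λ = 6378137 × -2.723437945 = -17370460.323 m.
y = R·ln tan(π/4 + φ/2) = 6378137 × -0.761445352 = -4856602.773 m.

x -17370460.3 m, y -4856602.8 m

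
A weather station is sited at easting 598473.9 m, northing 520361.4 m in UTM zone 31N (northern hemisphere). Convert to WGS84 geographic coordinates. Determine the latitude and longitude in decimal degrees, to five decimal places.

Zone 31N: λ₀ = 3°, k₀ = 0.9996, false easting 500000 m.
Meridian distance M = (N − FN)/k₀ = 520569.6 m.
Inverse transverse Mercator on WGS84 gives φ = 4.70720008°, λ = 3.88789976°.

lat 4.70720°, lon 3.88790°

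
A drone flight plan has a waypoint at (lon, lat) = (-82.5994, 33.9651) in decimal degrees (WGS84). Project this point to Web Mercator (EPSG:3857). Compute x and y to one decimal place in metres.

Web Mercator is spherical with R = a = 6378137 m.
x = R·λ = 6378137 × -1.441631490 = -9194923.148 m.
y = R·ln tan(π/4 + φ/2) = 6378137 × 0.630923539 = 4024116.771 m.

x -9194923.1 m, y 4024116.8 m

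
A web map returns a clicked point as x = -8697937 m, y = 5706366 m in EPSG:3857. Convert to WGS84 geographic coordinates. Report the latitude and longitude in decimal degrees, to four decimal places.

R = 6378137 m. λ = x/R = -78.13489747°.
φ = 2·arctan(exp(y/R)) − 90° = 2·arctan(2.44654) − 90° = 45.53640185°.

lat 45.5364°, lon -78.1349°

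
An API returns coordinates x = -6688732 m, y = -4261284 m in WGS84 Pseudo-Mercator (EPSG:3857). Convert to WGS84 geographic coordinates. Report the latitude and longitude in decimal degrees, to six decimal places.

R = 6378137 m. λ = x/R = -60.08590187°.
φ = 2·arctan(exp(y/R)) − 90° = 2·arctan(0.51268) − 90° = -35.71359710°.

lat -35.713597°, lon -60.085902°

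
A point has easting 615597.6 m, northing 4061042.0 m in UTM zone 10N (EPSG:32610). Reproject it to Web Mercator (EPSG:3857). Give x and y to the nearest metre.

Unproject from UTM 10N (λ₀ = -123°) → φ = 36.68799982°, λ = -121.70610052°.
Web Mercator (R = 6378137 m): x = -13548261.136 m, y = 4395706.755 m.

x -13548261 m, y 4395707 m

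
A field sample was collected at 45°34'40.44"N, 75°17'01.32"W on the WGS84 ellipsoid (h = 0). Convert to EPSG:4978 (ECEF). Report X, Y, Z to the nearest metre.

X 1136023 m, Y -4325248 m, Z 4532533 m

WGS84: a = 6378137 m, e² = 0.006694380; N(φ) = a/√(1−e²sin²φ) = 6389054.702 m.
X = (N+h)·cosφ·cosλ = 1136022.799 m; Y = (N+h)·cosφ·sinλ = -4325247.839 m; Z = (N(1−e²)+h)·sinφ = 4532533.468 m.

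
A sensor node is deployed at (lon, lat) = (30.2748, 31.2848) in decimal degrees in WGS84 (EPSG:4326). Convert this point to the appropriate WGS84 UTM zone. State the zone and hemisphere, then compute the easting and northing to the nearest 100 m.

Zone 36N: E 240600 m, N 3464400 m

Longitude 30.2748° lies in the 6° band [30°, 36°), giving zone 36; latitude is north of the equator, so 36N.
Zone 36 central meridian λ₀ = 6×36 − 183 = 33°; Δλ = -2.7252°.
Transverse Mercator on WGS84 with k₀ = 0.9996 gives E = 240566.909 m, N = 3464371.058 m.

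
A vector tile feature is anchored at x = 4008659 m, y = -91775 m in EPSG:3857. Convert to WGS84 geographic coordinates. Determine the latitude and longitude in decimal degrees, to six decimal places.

lat -0.824400°, lon 36.010396°

R = 6378137 m. λ = x/R = 36.01039649°.
φ = 2·arctan(exp(y/R)) − 90° = 2·arctan(0.98571) − 90° = -0.82440040°.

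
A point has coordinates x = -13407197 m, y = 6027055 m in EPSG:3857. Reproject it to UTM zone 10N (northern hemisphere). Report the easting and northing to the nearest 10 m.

E 692810 m, N 5265920 m

Web Mercator inverse (R = 6378137 m) → φ = 47.51809977°, λ = -120.43889982°.
UTM 10N forward: E = 692813.370 m, N = 5265920.393 m.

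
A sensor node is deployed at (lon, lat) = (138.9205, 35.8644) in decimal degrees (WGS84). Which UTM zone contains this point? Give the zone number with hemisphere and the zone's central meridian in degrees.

UTM zone = ⌊(λ + 180)/6⌋ + 1; 138.9205° ∈ [138°, 144°) → zone 54.
Hemisphere: N (φ ≥ 0).
Central meridian λ₀ = 6×54 − 183 = 141°.

Zone 54N, central meridian 141°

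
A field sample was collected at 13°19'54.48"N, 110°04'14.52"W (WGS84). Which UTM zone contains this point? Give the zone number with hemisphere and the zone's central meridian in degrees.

UTM zone = ⌊(λ + 180)/6⌋ + 1; -110.0707° ∈ [-114°, -108°) → zone 12.
Hemisphere: N (φ ≥ 0).
Central meridian λ₀ = 6×12 − 183 = -111°.

Zone 12N, central meridian -111°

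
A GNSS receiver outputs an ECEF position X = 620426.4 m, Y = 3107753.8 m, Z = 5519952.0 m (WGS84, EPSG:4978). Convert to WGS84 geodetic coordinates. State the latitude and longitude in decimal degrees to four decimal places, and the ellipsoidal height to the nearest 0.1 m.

λ = atan2(Y, X) = 78.71000078°; p = √(X²+Y²) = 3169079.1 m.
Bowring's method on WGS84 (a = 6378137 m, b = 6356752.314 m) gives φ = 60.30509991°, h = 2943.553 m.

lat 60.3051°, lon 78.7100°, h 2943.6 m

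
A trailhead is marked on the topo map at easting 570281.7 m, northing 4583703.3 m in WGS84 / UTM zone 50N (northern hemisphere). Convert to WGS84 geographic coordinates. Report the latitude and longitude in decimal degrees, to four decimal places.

Zone 50N: λ₀ = 117°, k₀ = 0.9996, false easting 500000 m.
Meridian distance M = (N − FN)/k₀ = 4585537.5 m.
Inverse transverse Mercator on WGS84 gives φ = 41.40180012°, λ = 117.84079971°.

lat 41.4018°, lon 117.8408°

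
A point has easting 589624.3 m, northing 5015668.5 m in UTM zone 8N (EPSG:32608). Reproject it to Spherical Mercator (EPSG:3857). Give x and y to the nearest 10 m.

Unproject from UTM 8N (λ₀ = -135°) → φ = 45.28879976°, λ = -133.85709984°.
Web Mercator (R = 6378137 m): x = -14900904.194 m, y = 5667102.264 m.

x -14900900 m, y 5667100 m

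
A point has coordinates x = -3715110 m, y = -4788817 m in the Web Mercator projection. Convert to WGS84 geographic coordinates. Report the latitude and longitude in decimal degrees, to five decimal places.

lat -39.46720°, lon -33.37340°

R = 6378137 m. λ = x/R = -33.37340095°.
φ = 2·arctan(exp(y/R)) − 90° = 2·arctan(0.47198) − 90° = -39.46720251°.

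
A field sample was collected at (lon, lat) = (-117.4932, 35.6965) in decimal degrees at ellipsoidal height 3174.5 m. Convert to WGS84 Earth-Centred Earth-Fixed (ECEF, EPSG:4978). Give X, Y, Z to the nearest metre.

X -2395143 m, Y -4602361 m, Z 3702748 m

WGS84: a = 6378137 m, e² = 0.006694380; N(φ) = a/√(1−e²sin²φ) = 6385417.925 m.
X = (N+h)·cosφ·cosλ = -2395143.384 m; Y = (N+h)·cosφ·sinλ = -4602361.171 m; Z = (N(1−e²)+h)·sinφ = 3702747.861 m.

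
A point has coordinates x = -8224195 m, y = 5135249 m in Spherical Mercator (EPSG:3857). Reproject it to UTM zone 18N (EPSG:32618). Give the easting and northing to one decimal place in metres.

Web Mercator inverse (R = 6378137 m) → φ = 41.82799734°, λ = -73.87920068°.
UTM 18N forward: E = 593072.1502 m, N = 4631286.385 m.

E 593072.2 m, N 4631286.4 m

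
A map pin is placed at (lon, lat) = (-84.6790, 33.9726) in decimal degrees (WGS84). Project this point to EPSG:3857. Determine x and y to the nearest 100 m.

Web Mercator is spherical with R = a = 6378137 m.
x = R·λ = 6378137 × -1.477927357 = -9426423.161 m.
y = R·ln tan(π/4 + φ/2) = 6378137 × 0.631081375 = 4025123.469 m.

x -9426400 m, y 4025100 m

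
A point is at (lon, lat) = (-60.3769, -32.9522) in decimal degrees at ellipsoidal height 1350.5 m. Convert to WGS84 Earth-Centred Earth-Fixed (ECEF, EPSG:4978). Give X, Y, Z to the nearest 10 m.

X 2648660 m, Y -4658120 m, Z -3450250 m

WGS84: a = 6378137 m, e² = 0.006694380; N(φ) = a/√(1−e²sin²φ) = 6384462.875 m.
X = (N+h)·cosφ·cosλ = 2648662.473 m; Y = (N+h)·cosφ·sinλ = -4658115.371 m; Z = (N(1−e²)+h)·sinφ = -3450246.056 m.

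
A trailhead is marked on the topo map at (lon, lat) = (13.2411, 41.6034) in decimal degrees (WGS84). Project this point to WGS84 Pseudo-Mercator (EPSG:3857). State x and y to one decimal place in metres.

Web Mercator is spherical with R = a = 6378137 m.
x = R·λ = 6378137 × 0.231100792 = 1473992.510 m.
y = R·ln tan(π/4 + φ/2) = 6378137 × 0.799881625 = 5101754.586 m.

x 1473992.5 m, y 5101754.6 m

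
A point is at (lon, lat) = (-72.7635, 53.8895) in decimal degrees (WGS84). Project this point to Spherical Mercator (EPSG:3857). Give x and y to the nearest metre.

x -8099996 m, y 7149257 m

Web Mercator is spherical with R = a = 6378137 m.
x = R·λ = 6378137 × -1.269962650 = -8099995.768 m.
y = R·ln tan(π/4 + φ/2) = 6378137 × 1.120900450 = 7149256.630 m.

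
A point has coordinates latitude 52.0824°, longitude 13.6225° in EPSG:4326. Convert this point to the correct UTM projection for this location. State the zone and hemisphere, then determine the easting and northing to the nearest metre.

Longitude 13.6225° lies in the 6° band [12°, 18°), giving zone 33; latitude is north of the equator, so 33N.
Zone 33 central meridian λ₀ = 6×33 − 183 = 15°; Δλ = -1.3775°.
Transverse Mercator on WGS84 with k₀ = 0.9996 gives E = 405609.820 m, N = 5771098.244 m.

Zone 33N: E 405610 m, N 5771098 m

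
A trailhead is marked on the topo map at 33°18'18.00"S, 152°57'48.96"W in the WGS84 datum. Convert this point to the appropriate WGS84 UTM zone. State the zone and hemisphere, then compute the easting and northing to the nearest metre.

Zone 5S: E 503389 m, N 6314899 m

Longitude -152.9636° lies in the 6° band [-156°, -150°), giving zone 5; latitude is south of the equator, so 5S.
Zone 5 central meridian λ₀ = 6×5 − 183 = -153°; Δλ = +0.0364°.
Transverse Mercator on WGS84 with k₀ = 0.9996 gives E = 503388.589 m, N = 6314899.307 m.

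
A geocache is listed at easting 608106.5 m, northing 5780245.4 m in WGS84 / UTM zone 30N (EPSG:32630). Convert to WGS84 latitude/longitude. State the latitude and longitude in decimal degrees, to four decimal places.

Zone 30N: λ₀ = -3°, k₀ = 0.9996, false easting 500000 m.
Meridian distance M = (N − FN)/k₀ = 5782558.4 m.
Inverse transverse Mercator on WGS84 gives φ = 52.16210021°, λ = -1.41949944°.

lat 52.1621°, lon -1.4195°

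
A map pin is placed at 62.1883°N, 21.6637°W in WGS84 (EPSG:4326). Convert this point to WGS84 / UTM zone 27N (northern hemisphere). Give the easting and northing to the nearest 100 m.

Zone 27 central meridian λ₀ = 6×27 − 183 = -21°; Δλ = -0.6637°.
Transverse Mercator on WGS84 with k₀ = 0.9996 gives E = 465452.369 m, N = 6895334.228 m.

E 465500 m, N 6895300 m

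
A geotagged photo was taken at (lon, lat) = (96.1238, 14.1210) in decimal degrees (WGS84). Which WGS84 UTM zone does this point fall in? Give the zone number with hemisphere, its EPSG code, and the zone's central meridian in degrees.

Zone 47N (EPSG:32647), central meridian 99°

UTM zone = ⌊(λ + 180)/6⌋ + 1; 96.1238° ∈ [96°, 102°) → zone 47.
Hemisphere: N (φ ≥ 0).
Central meridian λ₀ = 6×47 − 183 = 99°.
EPSG code: 32647.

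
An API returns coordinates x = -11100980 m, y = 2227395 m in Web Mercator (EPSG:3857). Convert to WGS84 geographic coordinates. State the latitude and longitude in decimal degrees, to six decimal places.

lat 19.614300°, lon -99.721800°

R = 6378137 m. λ = x/R = -99.72180003°.
φ = 2·arctan(exp(y/R)) − 90° = 2·arctan(1.41797) − 90° = 19.61429994°.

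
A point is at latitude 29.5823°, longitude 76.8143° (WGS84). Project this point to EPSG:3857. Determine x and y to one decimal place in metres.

x 8550928.8 m, y 3449970.6 m

Web Mercator is spherical with R = a = 6378137 m.
x = R·λ = 6378137 × 1.340662448 = 8550928.762 m.
y = R·ln tan(π/4 + φ/2) = 6378137 × 0.540905692 = 3449970.608 m.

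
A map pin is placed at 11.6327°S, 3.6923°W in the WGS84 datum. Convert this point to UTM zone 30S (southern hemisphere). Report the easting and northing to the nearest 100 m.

Zone 30 central meridian λ₀ = 6×30 − 183 = -3°; Δλ = -0.6923°.
Transverse Mercator on WGS84 with k₀ = 0.9996 gives E = 424534.661 m, N = 8713969.218 m.

E 424500 m, N 8714000 m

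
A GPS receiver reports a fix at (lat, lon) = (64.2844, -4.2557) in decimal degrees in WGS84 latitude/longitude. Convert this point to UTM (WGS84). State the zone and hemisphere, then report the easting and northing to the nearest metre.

Longitude -4.2557° lies in the 6° band [-6°, 0°), giving zone 30; latitude is north of the equator, so 30N.
Zone 30 central meridian λ₀ = 6×30 − 183 = -3°; Δλ = -1.2557°.
Transverse Mercator on WGS84 with k₀ = 0.9996 gives E = 439209.048 m, N = 7129306.469 m.

Zone 30N: E 439209 m, N 7129306 m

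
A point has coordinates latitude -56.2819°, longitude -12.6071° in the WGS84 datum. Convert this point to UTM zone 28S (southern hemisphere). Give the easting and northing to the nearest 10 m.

E 648140 m, N 3759970 m

Zone 28 central meridian λ₀ = 6×28 − 183 = -15°; Δλ = +2.3929°.
Transverse Mercator on WGS84 with k₀ = 0.9996 gives E = 648135.296 m, N = 3759971.388 m.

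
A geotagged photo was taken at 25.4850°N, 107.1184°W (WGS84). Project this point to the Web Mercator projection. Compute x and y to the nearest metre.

x -11924366 m, y 2935435 m

Web Mercator is spherical with R = a = 6378137 m.
x = R·λ = 6378137 × -1.869568769 = -11924365.743 m.
y = R·ln tan(π/4 + φ/2) = 6378137 × 0.460233849 = 2935434.542 m.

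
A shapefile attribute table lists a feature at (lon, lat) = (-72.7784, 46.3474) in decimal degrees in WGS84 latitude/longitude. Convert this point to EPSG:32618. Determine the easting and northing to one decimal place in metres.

E 670941.9 m, N 5135045.6 m

Zone 18 central meridian λ₀ = 6×18 − 183 = -75°; Δλ = +2.2216°.
Transverse Mercator on WGS84 with k₀ = 0.9996 gives E = 670941.908 m, N = 5135045.641 m.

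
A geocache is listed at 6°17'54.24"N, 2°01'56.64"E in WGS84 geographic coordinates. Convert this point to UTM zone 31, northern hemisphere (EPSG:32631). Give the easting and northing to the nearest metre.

E 392971 m, N 696290 m

Zone 31 central meridian λ₀ = 6×31 − 183 = 3°; Δλ = -0.9676°.
Transverse Mercator on WGS84 with k₀ = 0.9996 gives E = 392970.928 m, N = 696289.688 m.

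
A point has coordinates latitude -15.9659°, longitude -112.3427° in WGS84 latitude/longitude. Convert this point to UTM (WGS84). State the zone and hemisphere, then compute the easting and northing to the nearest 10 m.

Longitude -112.3427° lies in the 6° band [-114°, -108°), giving zone 12; latitude is south of the equator, so 12S.
Zone 12 central meridian λ₀ = 6×12 − 183 = -111°; Δλ = -1.3427°.
Transverse Mercator on WGS84 with k₀ = 0.9996 gives E = 356306.839 m, N = 8234373.384 m.

Zone 12S: E 356310 m, N 8234370 m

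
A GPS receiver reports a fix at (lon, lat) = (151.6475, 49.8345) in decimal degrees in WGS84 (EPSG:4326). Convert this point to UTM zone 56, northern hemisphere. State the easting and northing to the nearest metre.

Zone 56 central meridian λ₀ = 6×56 − 183 = 153°; Δλ = -1.3525°.
Transverse Mercator on WGS84 with k₀ = 0.9996 gives E = 402739.452 m, N = 5521107.237 m.

E 402739 m, N 5521107 m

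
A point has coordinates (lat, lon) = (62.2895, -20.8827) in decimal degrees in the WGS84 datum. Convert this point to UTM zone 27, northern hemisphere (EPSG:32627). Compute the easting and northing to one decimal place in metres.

E 506085.5 m, N 6906436.9 m

Zone 27 central meridian λ₀ = 6×27 − 183 = -21°; Δλ = +0.1173°.
Transverse Mercator on WGS84 with k₀ = 0.9996 gives E = 506085.477 m, N = 6906436.931 m.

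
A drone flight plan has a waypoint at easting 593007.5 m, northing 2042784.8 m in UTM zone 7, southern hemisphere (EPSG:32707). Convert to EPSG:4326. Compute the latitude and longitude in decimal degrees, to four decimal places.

lat -71.6973°, lon -138.3457°

Zone 7S: λ₀ = -141°, k₀ = 0.9996, false easting 500000 m, false northing 10000000 m.
Meridian distance M = (N − FN)/k₀ = -7960399.4 m.
Inverse transverse Mercator on WGS84 gives φ = -71.69730012°, λ = -138.34570084°.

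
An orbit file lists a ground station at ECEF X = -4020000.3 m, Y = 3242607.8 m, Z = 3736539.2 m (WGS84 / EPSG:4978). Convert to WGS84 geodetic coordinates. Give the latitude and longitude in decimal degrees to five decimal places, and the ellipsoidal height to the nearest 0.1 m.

λ = atan2(Y, X) = 141.10969995°; p = √(X²+Y²) = 5164775.7 m.
Bowring's method on WGS84 (a = 6378137 m, b = 6356752.314 m) gives φ = 36.06730022°, h = 3921.428 m.

lat 36.06730°, lon 141.10970°, h 3921.4 m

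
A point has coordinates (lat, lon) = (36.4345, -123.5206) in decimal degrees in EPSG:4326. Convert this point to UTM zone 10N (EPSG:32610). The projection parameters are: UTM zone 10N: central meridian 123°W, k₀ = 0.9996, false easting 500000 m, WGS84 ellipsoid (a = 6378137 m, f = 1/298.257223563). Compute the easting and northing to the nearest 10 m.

Zone 10 central meridian λ₀ = 6×10 − 183 = -123°; Δλ = -0.5206°.
Transverse Mercator on WGS84 with k₀ = 0.9996 gives E = 453338.101 m, N = 4032268.510 m.

E 453340 m, N 4032270 m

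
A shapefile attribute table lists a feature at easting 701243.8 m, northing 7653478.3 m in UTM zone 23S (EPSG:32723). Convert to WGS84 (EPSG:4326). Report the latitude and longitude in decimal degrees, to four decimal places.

Zone 23S: λ₀ = -45°, k₀ = 0.9996, false easting 500000 m, false northing 10000000 m.
Meridian distance M = (N − FN)/k₀ = -2347460.7 m.
Inverse transverse Mercator on WGS84 gives φ = -21.20909986°, λ = -43.06119965°.

lat -21.2091°, lon -43.0612°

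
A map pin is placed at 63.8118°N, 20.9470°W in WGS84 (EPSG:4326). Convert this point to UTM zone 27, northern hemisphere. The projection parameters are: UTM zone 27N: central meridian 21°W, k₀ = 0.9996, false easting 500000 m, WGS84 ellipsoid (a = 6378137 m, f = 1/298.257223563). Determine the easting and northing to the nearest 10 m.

Zone 27 central meridian λ₀ = 6×27 − 183 = -21°; Δλ = +0.0530°.
Transverse Mercator on WGS84 with k₀ = 0.9996 gives E = 502609.766 m, N = 7076043.876 m.

E 502610 m, N 7076040 m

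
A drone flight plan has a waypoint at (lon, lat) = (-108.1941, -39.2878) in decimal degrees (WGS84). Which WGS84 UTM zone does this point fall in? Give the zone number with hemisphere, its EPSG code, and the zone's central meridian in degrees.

UTM zone = ⌊(λ + 180)/6⌋ + 1; -108.1941° ∈ [-114°, -108°) → zone 12.
Hemisphere: S (φ < 0).
Central meridian λ₀ = 6×12 − 183 = -111°.
EPSG code: 32712.

Zone 12S (EPSG:32712), central meridian -111°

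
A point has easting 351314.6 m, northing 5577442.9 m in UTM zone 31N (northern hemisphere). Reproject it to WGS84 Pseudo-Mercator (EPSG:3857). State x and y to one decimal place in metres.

x 101400.9 m, y 6503675.6 m

Unproject from UTM 31N (λ₀ = 3°) → φ = 50.33029969°, λ = 0.91089949°.
Web Mercator (R = 6378137 m): x = 101400.867 m, y = 6503675.649 m.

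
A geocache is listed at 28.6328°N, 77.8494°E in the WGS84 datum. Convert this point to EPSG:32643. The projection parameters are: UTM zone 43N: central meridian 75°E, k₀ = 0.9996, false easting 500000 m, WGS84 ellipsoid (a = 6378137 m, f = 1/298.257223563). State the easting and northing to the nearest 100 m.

Zone 43 central meridian λ₀ = 6×43 − 183 = 75°; Δλ = +2.8494°.
Transverse Mercator on WGS84 with k₀ = 0.9996 gives E = 778569.068 m, N = 3170625.162 m.

E 778600 m, N 3170600 m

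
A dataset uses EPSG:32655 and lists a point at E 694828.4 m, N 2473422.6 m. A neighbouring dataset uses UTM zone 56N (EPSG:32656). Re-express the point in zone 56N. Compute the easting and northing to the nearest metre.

E 76775 m, N 2477976 m

UTM 55N → geographic: φ = 22.35569963°, λ = 148.89199998°.
UTM 56N (λ₀ = 153°) forward: E = 76774.903 m, N = 2477976.411 m.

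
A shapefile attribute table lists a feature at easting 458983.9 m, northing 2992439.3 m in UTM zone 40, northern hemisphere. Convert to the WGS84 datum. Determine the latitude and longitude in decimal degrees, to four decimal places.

lat 27.0536°, lon 56.5864°

Zone 40N: λ₀ = 57°, k₀ = 0.9996, false easting 500000 m.
Meridian distance M = (N − FN)/k₀ = 2993636.8 m.
Inverse transverse Mercator on WGS84 gives φ = 27.05360008°, λ = 56.58640039°.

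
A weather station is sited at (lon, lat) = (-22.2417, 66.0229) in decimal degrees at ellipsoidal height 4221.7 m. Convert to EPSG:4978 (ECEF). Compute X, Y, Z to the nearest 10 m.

WGS84: a = 6378137 m, e² = 0.006694380; N(φ) = a/√(1−e²sin²φ) = 6396035.396 m.
X = (N+h)·cosφ·cosλ = 2407364.254 m; Y = (N+h)·cosφ·sinλ = -984471.638 m; Z = (N(1−e²)+h)·sinφ = 5808843.104 m.

X 2407360 m, Y -984470 m, Z 5808840 m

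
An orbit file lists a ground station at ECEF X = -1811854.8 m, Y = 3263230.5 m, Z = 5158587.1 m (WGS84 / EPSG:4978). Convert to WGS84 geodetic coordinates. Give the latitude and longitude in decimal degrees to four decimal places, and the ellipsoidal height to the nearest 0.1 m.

lat 54.2949°, lon 119.0405°, h 3223.8 m

λ = atan2(Y, X) = 119.04050050°; p = √(X²+Y²) = 3732491.3 m.
Bowring's method on WGS84 (a = 6378137 m, b = 6356752.314 m) gives φ = 54.29490021°, h = 3223.808 m.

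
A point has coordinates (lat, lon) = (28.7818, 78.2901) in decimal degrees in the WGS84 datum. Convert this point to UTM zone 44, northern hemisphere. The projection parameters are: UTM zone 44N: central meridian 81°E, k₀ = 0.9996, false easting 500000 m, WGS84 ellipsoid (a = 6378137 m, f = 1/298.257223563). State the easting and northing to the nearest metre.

Zone 44 central meridian λ₀ = 6×44 − 183 = 81°; Δλ = -2.7099°.
Transverse Mercator on WGS84 with k₀ = 0.9996 gives E = 235450.232 m, N = 3186824.946 m.

E 235450 m, N 3186825 m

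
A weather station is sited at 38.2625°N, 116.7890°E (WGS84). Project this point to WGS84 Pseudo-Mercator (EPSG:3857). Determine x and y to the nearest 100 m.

Web Mercator is spherical with R = a = 6378137 m.
x = R·λ = 6378137 × 2.038352580 = 13000892.010 m.
y = R·ln tan(π/4 + φ/2) = 6378137 × 0.723812442 = 4616574.916 m.

x 13000900 m, y 4616600 m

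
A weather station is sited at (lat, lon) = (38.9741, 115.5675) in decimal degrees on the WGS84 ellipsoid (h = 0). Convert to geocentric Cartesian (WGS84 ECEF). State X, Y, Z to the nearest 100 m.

WGS84: a = 6378137 m, e² = 0.006694380; N(φ) = a/√(1−e²sin²φ) = 6386599.455 m.
X = (N+h)·cosφ·cosλ = -2142824.391 m; Y = (N+h)·cosφ·sinλ = 4478937.626 m; Z = (N(1−e²)+h)·sinφ = 3990082.090 m.

X -2142800 m, Y 4478900 m, Z 3990100 m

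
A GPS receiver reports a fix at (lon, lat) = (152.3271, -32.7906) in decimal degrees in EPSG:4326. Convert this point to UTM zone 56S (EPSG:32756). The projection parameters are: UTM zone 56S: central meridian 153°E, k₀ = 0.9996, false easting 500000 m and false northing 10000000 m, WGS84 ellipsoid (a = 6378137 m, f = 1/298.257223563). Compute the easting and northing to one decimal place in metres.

Zone 56 central meridian λ₀ = 6×56 − 183 = 153°; Δλ = -0.6729°.
Transverse Mercator on WGS84 with k₀ = 0.9996 gives E = 436991.816 m, N = 6371726.387 m.

E 436991.8 m, N 6371726.4 m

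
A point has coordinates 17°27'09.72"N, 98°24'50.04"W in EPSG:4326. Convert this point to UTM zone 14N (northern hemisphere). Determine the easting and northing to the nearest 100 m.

E 562200 m, N 1929700 m

Zone 14 central meridian λ₀ = 6×14 − 183 = -99°; Δλ = +0.5861°.
Transverse Mercator on WGS84 with k₀ = 0.9996 gives E = 562235.562 m, N = 1929731.560 m.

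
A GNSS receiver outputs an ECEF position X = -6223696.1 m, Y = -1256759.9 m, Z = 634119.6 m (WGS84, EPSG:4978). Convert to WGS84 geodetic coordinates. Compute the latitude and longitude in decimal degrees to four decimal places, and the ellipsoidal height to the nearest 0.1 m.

λ = atan2(Y, X) = -168.58370022°; p = √(X²+Y²) = 6349318.0 m.
Bowring's method on WGS84 (a = 6378137 m, b = 6356752.314 m) gives φ = 5.74150013°, h = 2980.064 m.

lat 5.7415°, lon -168.5837°, h 2980.1 m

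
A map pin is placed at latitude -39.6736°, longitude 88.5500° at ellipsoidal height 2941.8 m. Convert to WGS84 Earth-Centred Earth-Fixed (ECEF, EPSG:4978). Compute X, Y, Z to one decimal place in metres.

X 124452.6 m, Y 4916612.9 m, Z -4052035.5 m

WGS84: a = 6378137 m, e² = 0.006694380; N(φ) = a/√(1−e²sin²φ) = 6386856.022 m.
X = (N+h)·cosφ·cosλ = 124452.640 m; Y = (N+h)·cosφ·sinλ = 4916612.882 m; Z = (N(1−e²)+h)·sinφ = -4052035.482 m.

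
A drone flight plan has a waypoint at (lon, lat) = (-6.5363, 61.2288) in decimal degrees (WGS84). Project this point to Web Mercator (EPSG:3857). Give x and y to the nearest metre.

Web Mercator is spherical with R = a = 6378137 m.
x = R·λ = 6378137 × -0.114079956 = -727617.588 m.
y = R·ln tan(π/4 + φ/2) = 6378137 × 1.360671521 = 8678549.371 m.

x -727618 m, y 8678549 m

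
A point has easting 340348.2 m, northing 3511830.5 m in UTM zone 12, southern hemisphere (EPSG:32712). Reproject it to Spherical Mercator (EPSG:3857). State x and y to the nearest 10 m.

x -12661490 m, y -8074120 m

Unproject from UTM 12S (λ₀ = -111°) → φ = -58.50480008°, λ = -113.74009926°.
Web Mercator (R = 6378137 m): x = -12661489.933 m, y = -8074116.349 m.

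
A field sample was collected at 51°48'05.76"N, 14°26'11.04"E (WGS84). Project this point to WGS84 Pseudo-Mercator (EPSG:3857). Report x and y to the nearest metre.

x 1607053 m, y 6764331 m

Web Mercator is spherical with R = a = 6378137 m.
x = R·λ = 6378137 × 0.251962712 = 1607052.697 m.
y = R·ln tan(π/4 + φ/2) = 6378137 × 1.060549716 = 6764331.381 m.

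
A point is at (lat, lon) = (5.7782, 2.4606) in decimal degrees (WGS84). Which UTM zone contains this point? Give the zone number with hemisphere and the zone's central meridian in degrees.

UTM zone = ⌊(λ + 180)/6⌋ + 1; 2.4606° ∈ [0°, 6°) → zone 31.
Hemisphere: N (φ ≥ 0).
Central meridian λ₀ = 6×31 − 183 = 3°.

Zone 31N, central meridian 3°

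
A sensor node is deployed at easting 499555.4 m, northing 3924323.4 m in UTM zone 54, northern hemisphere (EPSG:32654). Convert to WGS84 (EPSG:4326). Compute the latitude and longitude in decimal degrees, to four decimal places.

lat 35.4624°, lon 140.9951°

Zone 54N: λ₀ = 141°, k₀ = 0.9996, false easting 500000 m.
Meridian distance M = (N − FN)/k₀ = 3925893.8 m.
Inverse transverse Mercator on WGS84 gives φ = 35.46239965°, λ = 140.99510004°.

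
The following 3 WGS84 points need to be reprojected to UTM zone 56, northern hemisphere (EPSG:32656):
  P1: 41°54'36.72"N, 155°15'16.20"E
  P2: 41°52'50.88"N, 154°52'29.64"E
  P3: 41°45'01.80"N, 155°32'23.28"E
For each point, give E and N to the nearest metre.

UTM zone 56N: λ₀ = 153°, k₀ = 0.9996.
P1 (41.9102°, 155.2545°) → (686979.893, 4642263.818) m.
P2 (41.8808°, 154.8749°) → (655567.277, 4638241.263) m.
P3 (41.7505°, 155.5398°) → (711167.804, 4625192.779) m.

P1: E 686980 m, N 4642264 m; P2: E 655567 m, N 4638241 m; P3: E 711168 m, N 4625193 m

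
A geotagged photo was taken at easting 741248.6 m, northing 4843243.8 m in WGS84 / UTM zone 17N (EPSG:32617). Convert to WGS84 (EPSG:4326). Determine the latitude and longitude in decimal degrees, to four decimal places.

lat 43.7030°, lon -78.0059°

Zone 17N: λ₀ = -81°, k₀ = 0.9996, false easting 500000 m.
Meridian distance M = (N − FN)/k₀ = 4845181.9 m.
Inverse transverse Mercator on WGS84 gives φ = 43.70300010°, λ = -78.00590046°.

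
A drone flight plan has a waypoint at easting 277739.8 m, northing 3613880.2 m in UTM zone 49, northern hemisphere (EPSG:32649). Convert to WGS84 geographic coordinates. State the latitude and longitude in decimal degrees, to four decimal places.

lat 32.6402°, lon 108.6306°

Zone 49N: λ₀ = 111°, k₀ = 0.9996, false easting 500000 m.
Meridian distance M = (N − FN)/k₀ = 3615326.3 m.
Inverse transverse Mercator on WGS84 gives φ = 32.64019987°, λ = 108.63059978°.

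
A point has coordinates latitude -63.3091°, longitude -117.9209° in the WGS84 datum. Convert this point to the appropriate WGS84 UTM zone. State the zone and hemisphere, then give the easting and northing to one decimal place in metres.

Longitude -117.9209° lies in the 6° band [-120°, -114°), giving zone 11; latitude is south of the equator, so 11S.
Zone 11 central meridian λ₀ = 6×11 − 183 = -117°; Δλ = -0.9209°.
Transverse Mercator on WGS84 with k₀ = 0.9996 gives E = 453849.131 m, N = 2979639.636 m.

Zone 11S: E 453849.1 m, N 2979639.6 m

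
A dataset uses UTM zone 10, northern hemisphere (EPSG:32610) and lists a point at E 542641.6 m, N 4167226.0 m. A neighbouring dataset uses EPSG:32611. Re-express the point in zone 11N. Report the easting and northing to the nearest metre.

E 13180 m, N 4181457 m

UTM 10N → geographic: φ = 37.65120029°, λ = -122.51659985°.
UTM 11N (λ₀ = -117°) forward: E = 13180.240 m, N = 4181457.363 m.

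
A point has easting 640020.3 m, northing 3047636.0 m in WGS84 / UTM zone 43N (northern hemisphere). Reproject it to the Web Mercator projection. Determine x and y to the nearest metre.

x 8506824 m, y 3191767 m

Unproject from UTM 43N (λ₀ = 75°) → φ = 27.54529985°, λ = 76.41810006°.
Web Mercator (R = 6378137 m): x = 8506823.987 m, y = 3191766.517 m.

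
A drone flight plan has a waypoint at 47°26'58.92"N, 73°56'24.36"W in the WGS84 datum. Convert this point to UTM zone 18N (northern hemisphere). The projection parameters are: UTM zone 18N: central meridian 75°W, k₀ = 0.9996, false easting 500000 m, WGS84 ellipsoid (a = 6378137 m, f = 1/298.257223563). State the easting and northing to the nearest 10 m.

E 579900 m, N 5255680 m

Zone 18 central meridian λ₀ = 6×18 − 183 = -75°; Δλ = +1.0599°.
Transverse Mercator on WGS84 with k₀ = 0.9996 gives E = 579900.533 m, N = 5255684.072 m.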